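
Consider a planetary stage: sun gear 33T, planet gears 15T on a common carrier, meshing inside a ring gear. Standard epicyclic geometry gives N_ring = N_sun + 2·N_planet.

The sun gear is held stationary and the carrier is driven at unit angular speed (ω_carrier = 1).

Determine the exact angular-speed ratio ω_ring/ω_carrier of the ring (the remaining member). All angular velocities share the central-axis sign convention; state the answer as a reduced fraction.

32/21

N_ring = 33 + 2·15 = 63
33(ω_s−ω_c) = −63(ω_r−ω_c),  ω_s=0, ω_c=1
ω_r = 1 − (33/63)(0−1) = 32/21
ω_r/ω_c = 32/21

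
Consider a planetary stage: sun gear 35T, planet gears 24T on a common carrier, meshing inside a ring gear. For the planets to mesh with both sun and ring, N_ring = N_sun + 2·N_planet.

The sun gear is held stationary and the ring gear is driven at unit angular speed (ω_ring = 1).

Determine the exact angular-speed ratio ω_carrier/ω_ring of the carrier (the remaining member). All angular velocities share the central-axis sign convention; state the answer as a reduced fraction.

N_ring = 35 + 2·24 = 83
35(ω_s−ω_c) = −83(ω_r−ω_c),  ω_s=0, ω_r=1
35(0−ω_c) = −83(1−ω_c)  ⇒  118ω_c = 83  ⇒  ω_c = 83/118
ω_c/ω_r = 83/118

83/118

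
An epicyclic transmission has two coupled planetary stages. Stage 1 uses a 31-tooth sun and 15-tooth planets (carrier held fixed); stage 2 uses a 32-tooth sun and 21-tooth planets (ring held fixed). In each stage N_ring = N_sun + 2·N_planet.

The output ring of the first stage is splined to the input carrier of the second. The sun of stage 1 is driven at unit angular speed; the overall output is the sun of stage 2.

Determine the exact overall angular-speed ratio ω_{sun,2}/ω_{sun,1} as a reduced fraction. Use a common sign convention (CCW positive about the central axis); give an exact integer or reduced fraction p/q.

Stage 1: N_ring = 31 + 2·15 = 61
Stage 1: 31(ω_s−ω_c) = −61(ω_r−ω_c),  ω_c=0, ω_s=1
Stage 1: ω_r = 0 − (31/61)(1−0) = -31/61
  ⇒ ω_r¹/ω_s¹ = -31/61
Stage 2: N_ring = 32 + 2·21 = 74
Stage 2: 32(ω_s−ω_c) = −74(ω_r−ω_c),  ω_r=0, ω_c=1
Stage 2: ω_s = 1 − (74/32)(0−1) = 53/16
  ⇒ ω_s²/ω_c² = 53/16
Coupling ω_c² = ω_r¹ ⇒ overall = -31/61 × 53/16 = -1643/976

-1643/976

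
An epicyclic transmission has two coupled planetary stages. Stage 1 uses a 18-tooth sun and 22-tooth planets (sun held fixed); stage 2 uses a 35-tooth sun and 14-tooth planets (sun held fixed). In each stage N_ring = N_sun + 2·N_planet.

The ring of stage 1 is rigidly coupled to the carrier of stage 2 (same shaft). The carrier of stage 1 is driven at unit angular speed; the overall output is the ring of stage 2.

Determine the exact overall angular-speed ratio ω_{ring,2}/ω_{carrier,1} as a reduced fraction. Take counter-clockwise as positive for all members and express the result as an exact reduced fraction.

Stage 1: N_ring = 18 + 2·22 = 62
Stage 1: 18(ω_s−ω_c) = −62(ω_r−ω_c),  ω_s=0, ω_c=1
Stage 1: ω_r = 1 − (18/62)(0−1) = 40/31
  ⇒ ω_r¹/ω_c¹ = 40/31
Stage 2: N_ring = 35 + 2·14 = 63
Stage 2: 35(ω_s−ω_c) = −63(ω_r−ω_c),  ω_s=0, ω_c=1
Stage 2: ω_r = 1 − (35/63)(0−1) = 14/9
  ⇒ ω_r²/ω_c² = 14/9
Coupling ω_c² = ω_r¹ ⇒ overall = 40/31 × 14/9 = 560/279

560/279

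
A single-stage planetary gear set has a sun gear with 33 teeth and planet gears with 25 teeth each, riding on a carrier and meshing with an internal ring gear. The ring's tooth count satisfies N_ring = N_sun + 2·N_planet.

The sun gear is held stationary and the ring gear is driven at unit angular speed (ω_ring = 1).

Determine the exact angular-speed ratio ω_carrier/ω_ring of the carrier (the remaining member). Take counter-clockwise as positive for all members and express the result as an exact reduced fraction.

83/116

N_ring = 33 + 2·25 = 83
33(ω_s−ω_c) = −83(ω_r−ω_c),  ω_s=0, ω_r=1
33(0−ω_c) = −83(1−ω_c)  ⇒  116ω_c = 83  ⇒  ω_c = 83/116
ω_c/ω_r = 83/116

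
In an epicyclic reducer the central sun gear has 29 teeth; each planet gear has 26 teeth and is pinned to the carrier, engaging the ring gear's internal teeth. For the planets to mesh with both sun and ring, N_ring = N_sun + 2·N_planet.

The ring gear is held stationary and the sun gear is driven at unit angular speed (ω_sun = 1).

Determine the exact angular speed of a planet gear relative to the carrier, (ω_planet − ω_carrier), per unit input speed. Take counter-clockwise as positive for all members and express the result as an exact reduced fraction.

N_ring = 29 + 2·26 = 81
29(ω_s−ω_c) = −81(ω_r−ω_c),  ω_r=0, ω_s=1
29(1−ω_c) = −81(0−ω_c)  ⇒  110ω_c = 29  ⇒  ω_c = 29/110
sun–planet: 29·(1−29/110) = −26·(ω_p−ω_c)  ⇒  ω_p−ω_c = −(29/26)·(81/110) = -2349/2860

-2349/2860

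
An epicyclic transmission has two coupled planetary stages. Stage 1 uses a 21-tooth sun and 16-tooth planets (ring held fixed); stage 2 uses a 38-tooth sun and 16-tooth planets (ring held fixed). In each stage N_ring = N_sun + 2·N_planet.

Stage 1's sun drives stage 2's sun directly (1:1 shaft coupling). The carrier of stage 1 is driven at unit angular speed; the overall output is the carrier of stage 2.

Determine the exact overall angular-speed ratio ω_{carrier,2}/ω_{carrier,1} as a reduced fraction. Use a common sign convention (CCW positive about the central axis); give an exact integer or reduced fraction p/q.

Stage 1: N_ring = 21 + 2·16 = 53
Stage 1: 21(ω_s−ω_c) = −53(ω_r−ω_c),  ω_r=0, ω_c=1
Stage 1: ω_s = 1 − (53/21)(0−1) = 74/21
  ⇒ ω_s¹/ω_c¹ = 74/21
Stage 2: N_ring = 38 + 2·16 = 70
Stage 2: 38(ω_s−ω_c) = −70(ω_r−ω_c),  ω_r=0, ω_s=1
Stage 2: 38(1−ω_c) = −70(0−ω_c)  ⇒  108ω_c = 38  ⇒  ω_c = 19/54
  ⇒ ω_c²/ω_s² = 19/54
Coupling ω_s² = ω_s¹ ⇒ overall = 74/21 × 19/54 = 703/567

703/567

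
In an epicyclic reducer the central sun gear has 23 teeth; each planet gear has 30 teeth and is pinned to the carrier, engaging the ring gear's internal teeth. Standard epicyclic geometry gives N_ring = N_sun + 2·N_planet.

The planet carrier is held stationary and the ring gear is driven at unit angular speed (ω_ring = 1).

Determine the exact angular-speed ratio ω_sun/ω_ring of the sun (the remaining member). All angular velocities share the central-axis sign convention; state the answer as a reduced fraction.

-83/23

N_ring = 23 + 2·30 = 83
23(ω_s−ω_c) = −83(ω_r−ω_c),  ω_c=0, ω_r=1
ω_s = 0 − (83/23)(1−0) = -83/23
ω_s/ω_r = -83/23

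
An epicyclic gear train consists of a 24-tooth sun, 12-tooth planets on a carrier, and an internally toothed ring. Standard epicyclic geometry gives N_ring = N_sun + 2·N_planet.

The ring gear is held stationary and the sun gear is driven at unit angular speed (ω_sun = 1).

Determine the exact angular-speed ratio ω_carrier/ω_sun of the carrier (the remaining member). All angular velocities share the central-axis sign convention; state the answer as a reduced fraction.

1/3

N_ring = 24 + 2·12 = 48
24(ω_s−ω_c) = −48(ω_r−ω_c),  ω_r=0, ω_s=1
24(1−ω_c) = −48(0−ω_c)  ⇒  72ω_c = 24  ⇒  ω_c = 1/3
ω_c/ω_s = 1/3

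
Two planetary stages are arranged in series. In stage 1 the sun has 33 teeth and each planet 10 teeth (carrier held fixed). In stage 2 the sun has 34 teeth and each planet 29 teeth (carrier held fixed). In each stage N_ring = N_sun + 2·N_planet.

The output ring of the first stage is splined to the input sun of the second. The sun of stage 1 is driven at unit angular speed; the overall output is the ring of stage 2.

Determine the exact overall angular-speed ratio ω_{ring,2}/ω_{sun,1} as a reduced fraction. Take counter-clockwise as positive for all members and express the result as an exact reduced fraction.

Stage 1: N_ring = 33 + 2·10 = 53
Stage 1: 33(ω_s−ω_c) = −53(ω_r−ω_c),  ω_c=0, ω_s=1
Stage 1: ω_r = 0 − (33/53)(1−0) = -33/53
  ⇒ ω_r¹/ω_s¹ = -33/53
Stage 2: N_ring = 34 + 2·29 = 92
Stage 2: 34(ω_s−ω_c) = −92(ω_r−ω_c),  ω_c=0, ω_s=1
Stage 2: ω_r = 0 − (34/92)(1−0) = -17/46
  ⇒ ω_r²/ω_s² = -17/46
Coupling ω_s² = ω_r¹ ⇒ overall = -33/53 × -17/46 = 561/2438

561/2438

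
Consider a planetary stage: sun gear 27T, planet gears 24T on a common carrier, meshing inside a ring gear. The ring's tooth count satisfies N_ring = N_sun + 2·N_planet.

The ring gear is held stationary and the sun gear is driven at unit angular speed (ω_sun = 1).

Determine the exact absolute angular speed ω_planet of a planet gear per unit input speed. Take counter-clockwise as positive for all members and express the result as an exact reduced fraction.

-9/16

N_ring = 27 + 2·24 = 75
27(ω_s−ω_c) = −75(ω_r−ω_c),  ω_r=0, ω_s=1
27(1−ω_c) = −75(0−ω_c)  ⇒  102ω_c = 27  ⇒  ω_c = 9/34
sun–planet: 27·(1−9/34) = −24·(ω_p−ω_c)  ⇒  ω_p−ω_c = −(27/24)·(25/34) = -225/272
ω_p = 9/34 − 225/272 = -9/16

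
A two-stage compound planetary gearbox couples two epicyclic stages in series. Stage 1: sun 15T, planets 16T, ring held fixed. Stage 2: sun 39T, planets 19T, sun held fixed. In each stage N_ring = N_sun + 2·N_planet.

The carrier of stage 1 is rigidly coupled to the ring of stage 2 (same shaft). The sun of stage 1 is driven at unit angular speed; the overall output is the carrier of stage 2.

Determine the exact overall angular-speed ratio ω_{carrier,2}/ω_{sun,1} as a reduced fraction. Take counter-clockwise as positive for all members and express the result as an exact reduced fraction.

1155/7192

Stage 1: N_ring = 15 + 2·16 = 47
Stage 1: 15(ω_s−ω_c) = −47(ω_r−ω_c),  ω_r=0, ω_s=1
Stage 1: 15(1−ω_c) = −47(0−ω_c)  ⇒  62ω_c = 15  ⇒  ω_c = 15/62
  ⇒ ω_c¹/ω_s¹ = 15/62
Stage 2: N_ring = 39 + 2·19 = 77
Stage 2: 39(ω_s−ω_c) = −77(ω_r−ω_c),  ω_s=0, ω_r=1
Stage 2: 39(0−ω_c) = −77(1−ω_c)  ⇒  116ω_c = 77  ⇒  ω_c = 77/116
  ⇒ ω_c²/ω_r² = 77/116
Coupling ω_r² = ω_c¹ ⇒ overall = 15/62 × 77/116 = 1155/7192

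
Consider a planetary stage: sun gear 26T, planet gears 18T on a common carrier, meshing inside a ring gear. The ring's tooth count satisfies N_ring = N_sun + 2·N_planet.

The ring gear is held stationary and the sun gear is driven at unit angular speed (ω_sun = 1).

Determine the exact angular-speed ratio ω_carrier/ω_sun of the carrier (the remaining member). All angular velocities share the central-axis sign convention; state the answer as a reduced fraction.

N_ring = 26 + 2·18 = 62
26(ω_s−ω_c) = −62(ω_r−ω_c),  ω_r=0, ω_s=1
26(1−ω_c) = −62(0−ω_c)  ⇒  88ω_c = 26  ⇒  ω_c = 13/44
ω_c/ω_s = 13/44

13/44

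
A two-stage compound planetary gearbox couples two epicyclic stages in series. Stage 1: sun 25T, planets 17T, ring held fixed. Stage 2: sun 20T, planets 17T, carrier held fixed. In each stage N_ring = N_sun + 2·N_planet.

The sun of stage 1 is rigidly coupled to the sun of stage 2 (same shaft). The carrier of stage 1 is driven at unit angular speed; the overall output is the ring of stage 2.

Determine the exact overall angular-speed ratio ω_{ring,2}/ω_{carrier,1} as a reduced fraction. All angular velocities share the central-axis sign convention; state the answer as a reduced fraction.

Stage 1: N_ring = 25 + 2·17 = 59
Stage 1: 25(ω_s−ω_c) = −59(ω_r−ω_c),  ω_r=0, ω_c=1
Stage 1: ω_s = 1 − (59/25)(0−1) = 84/25
  ⇒ ω_s¹/ω_c¹ = 84/25
Stage 2: N_ring = 20 + 2·17 = 54
Stage 2: 20(ω_s−ω_c) = −54(ω_r−ω_c),  ω_c=0, ω_s=1
Stage 2: ω_r = 0 − (20/54)(1−0) = -10/27
  ⇒ ω_r²/ω_s² = -10/27
Coupling ω_s² = ω_s¹ ⇒ overall = 84/25 × -10/27 = -56/45

-56/45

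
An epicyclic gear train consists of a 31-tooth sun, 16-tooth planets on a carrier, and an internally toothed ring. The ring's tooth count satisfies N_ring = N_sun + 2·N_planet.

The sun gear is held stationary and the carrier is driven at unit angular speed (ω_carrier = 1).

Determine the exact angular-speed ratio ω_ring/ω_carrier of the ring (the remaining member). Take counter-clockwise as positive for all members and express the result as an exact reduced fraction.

94/63

N_ring = 31 + 2·16 = 63
31(ω_s−ω_c) = −63(ω_r−ω_c),  ω_s=0, ω_c=1
ω_r = 1 − (31/63)(0−1) = 94/63
ω_r/ω_c = 94/63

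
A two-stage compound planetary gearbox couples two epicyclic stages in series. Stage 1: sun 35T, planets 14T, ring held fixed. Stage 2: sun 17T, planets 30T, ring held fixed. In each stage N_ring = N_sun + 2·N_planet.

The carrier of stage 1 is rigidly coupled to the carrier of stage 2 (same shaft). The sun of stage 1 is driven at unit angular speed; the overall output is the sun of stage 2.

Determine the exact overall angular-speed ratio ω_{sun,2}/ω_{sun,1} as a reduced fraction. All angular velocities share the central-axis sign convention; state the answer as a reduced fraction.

Stage 1: N_ring = 35 + 2·14 = 63
Stage 1: 35(ω_s−ω_c) = −63(ω_r−ω_c),  ω_r=0, ω_s=1
Stage 1: 35(1−ω_c) = −63(0−ω_c)  ⇒  98ω_c = 35  ⇒  ω_c = 5/14
  ⇒ ω_c¹/ω_s¹ = 5/14
Stage 2: N_ring = 17 + 2·30 = 77
Stage 2: 17(ω_s−ω_c) = −77(ω_r−ω_c),  ω_r=0, ω_c=1
Stage 2: ω_s = 1 − (77/17)(0−1) = 94/17
  ⇒ ω_s²/ω_c² = 94/17
Coupling ω_c² = ω_c¹ ⇒ overall = 5/14 × 94/17 = 235/119

235/119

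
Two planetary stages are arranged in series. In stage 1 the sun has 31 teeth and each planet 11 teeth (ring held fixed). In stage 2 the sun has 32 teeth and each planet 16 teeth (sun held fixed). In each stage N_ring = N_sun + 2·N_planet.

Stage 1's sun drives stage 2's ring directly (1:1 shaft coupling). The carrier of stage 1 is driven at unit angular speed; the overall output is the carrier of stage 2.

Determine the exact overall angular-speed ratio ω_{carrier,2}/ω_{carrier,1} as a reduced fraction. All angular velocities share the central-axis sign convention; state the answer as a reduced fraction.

Stage 1: N_ring = 31 + 2·11 = 53
Stage 1: 31(ω_s−ω_c) = −53(ω_r−ω_c),  ω_r=0, ω_c=1
Stage 1: ω_s = 1 − (53/31)(0−1) = 84/31
  ⇒ ω_s¹/ω_c¹ = 84/31
Stage 2: N_ring = 32 + 2·16 = 64
Stage 2: 32(ω_s−ω_c) = −64(ω_r−ω_c),  ω_s=0, ω_r=1
Stage 2: 32(0−ω_c) = −64(1−ω_c)  ⇒  96ω_c = 64  ⇒  ω_c = 2/3
  ⇒ ω_c²/ω_r² = 2/3
Coupling ω_r² = ω_s¹ ⇒ overall = 84/31 × 2/3 = 56/31

56/31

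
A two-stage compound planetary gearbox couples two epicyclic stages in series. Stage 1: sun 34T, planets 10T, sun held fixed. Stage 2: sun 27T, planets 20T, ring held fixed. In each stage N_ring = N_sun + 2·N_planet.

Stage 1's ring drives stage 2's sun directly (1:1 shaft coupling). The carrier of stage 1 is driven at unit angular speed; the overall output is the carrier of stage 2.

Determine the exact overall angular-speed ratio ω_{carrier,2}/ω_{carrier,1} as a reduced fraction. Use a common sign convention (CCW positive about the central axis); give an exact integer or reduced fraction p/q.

Stage 1: N_ring = 34 + 2·10 = 54
Stage 1: 34(ω_s−ω_c) = −54(ω_r−ω_c),  ω_s=0, ω_c=1
Stage 1: ω_r = 1 − (34/54)(0−1) = 44/27
  ⇒ ω_r¹/ω_c¹ = 44/27
Stage 2: N_ring = 27 + 2·20 = 67
Stage 2: 27(ω_s−ω_c) = −67(ω_r−ω_c),  ω_r=0, ω_s=1
Stage 2: 27(1−ω_c) = −67(0−ω_c)  ⇒  94ω_c = 27  ⇒  ω_c = 27/94
  ⇒ ω_c²/ω_s² = 27/94
Coupling ω_s² = ω_r¹ ⇒ overall = 44/27 × 27/94 = 22/47

22/47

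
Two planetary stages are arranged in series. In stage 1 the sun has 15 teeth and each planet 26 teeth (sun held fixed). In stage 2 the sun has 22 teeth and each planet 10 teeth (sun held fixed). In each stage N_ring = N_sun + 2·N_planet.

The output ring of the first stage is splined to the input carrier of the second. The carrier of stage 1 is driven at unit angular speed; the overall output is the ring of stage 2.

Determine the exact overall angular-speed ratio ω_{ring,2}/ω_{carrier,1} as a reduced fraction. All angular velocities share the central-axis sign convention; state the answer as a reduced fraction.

2624/1407

Stage 1: N_ring = 15 + 2·26 = 67
Stage 1: 15(ω_s−ω_c) = −67(ω_r−ω_c),  ω_s=0, ω_c=1
Stage 1: ω_r = 1 − (15/67)(0−1) = 82/67
  ⇒ ω_r¹/ω_c¹ = 82/67
Stage 2: N_ring = 22 + 2·10 = 42
Stage 2: 22(ω_s−ω_c) = −42(ω_r−ω_c),  ω_s=0, ω_c=1
Stage 2: ω_r = 1 − (22/42)(0−1) = 32/21
  ⇒ ω_r²/ω_c² = 32/21
Coupling ω_c² = ω_r¹ ⇒ overall = 82/67 × 32/21 = 2624/1407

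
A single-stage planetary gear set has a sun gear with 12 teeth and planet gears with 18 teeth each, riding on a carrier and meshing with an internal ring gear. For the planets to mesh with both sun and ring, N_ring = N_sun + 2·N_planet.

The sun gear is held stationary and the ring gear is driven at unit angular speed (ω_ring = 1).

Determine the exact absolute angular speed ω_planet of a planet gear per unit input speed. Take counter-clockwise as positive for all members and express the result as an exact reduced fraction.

N_ring = 12 + 2·18 = 48
12(ω_s−ω_c) = −48(ω_r−ω_c),  ω_s=0, ω_r=1
12(0−ω_c) = −48(1−ω_c)  ⇒  60ω_c = 48  ⇒  ω_c = 4/5
sun–planet: 12·(0−4/5) = −18·(ω_p−ω_c)  ⇒  ω_p−ω_c = −(12/18)·(-4/5) = 8/15
ω_p = 4/5 + 8/15 = 4/3

4/3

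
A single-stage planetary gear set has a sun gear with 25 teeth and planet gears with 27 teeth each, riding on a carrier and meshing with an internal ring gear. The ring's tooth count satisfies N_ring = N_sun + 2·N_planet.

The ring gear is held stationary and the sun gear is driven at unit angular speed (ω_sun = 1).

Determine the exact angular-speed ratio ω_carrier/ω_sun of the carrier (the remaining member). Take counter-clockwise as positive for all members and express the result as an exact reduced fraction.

N_ring = 25 + 2·27 = 79
25(ω_s−ω_c) = −79(ω_r−ω_c),  ω_r=0, ω_s=1
25(1−ω_c) = −79(0−ω_c)  ⇒  104ω_c = 25  ⇒  ω_c = 25/104
ω_c/ω_s = 25/104

25/104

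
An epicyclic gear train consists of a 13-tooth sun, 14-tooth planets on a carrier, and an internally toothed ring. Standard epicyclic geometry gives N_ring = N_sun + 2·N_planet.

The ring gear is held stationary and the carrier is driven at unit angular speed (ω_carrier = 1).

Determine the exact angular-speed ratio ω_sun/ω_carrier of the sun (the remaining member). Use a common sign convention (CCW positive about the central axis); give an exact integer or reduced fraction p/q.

54/13

N_ring = 13 + 2·14 = 41
13(ω_s−ω_c) = −41(ω_r−ω_c),  ω_r=0, ω_c=1
ω_s = 1 − (41/13)(0−1) = 54/13
ω_s/ω_c = 54/13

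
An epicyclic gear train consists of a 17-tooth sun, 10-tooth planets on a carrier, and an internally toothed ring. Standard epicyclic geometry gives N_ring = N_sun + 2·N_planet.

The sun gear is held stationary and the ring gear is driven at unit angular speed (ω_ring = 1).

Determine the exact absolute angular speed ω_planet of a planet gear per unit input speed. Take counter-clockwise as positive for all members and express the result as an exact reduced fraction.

N_ring = 17 + 2·10 = 37
17(ω_s−ω_c) = −37(ω_r−ω_c),  ω_s=0, ω_r=1
17(0−ω_c) = −37(1−ω_c)  ⇒  54ω_c = 37  ⇒  ω_c = 37/54
sun–planet: 17·(0−37/54) = −10·(ω_p−ω_c)  ⇒  ω_p−ω_c = −(17/10)·(-37/54) = 629/540
ω_p = 37/54 + 629/540 = 37/20

37/20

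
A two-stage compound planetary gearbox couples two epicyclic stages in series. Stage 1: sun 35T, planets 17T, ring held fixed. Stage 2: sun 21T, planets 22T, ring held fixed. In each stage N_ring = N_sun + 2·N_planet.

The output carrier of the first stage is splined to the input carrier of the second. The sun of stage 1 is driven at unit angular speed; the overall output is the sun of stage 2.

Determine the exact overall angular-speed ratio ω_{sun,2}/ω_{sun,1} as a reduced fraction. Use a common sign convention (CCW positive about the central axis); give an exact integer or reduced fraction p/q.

215/156

Stage 1: N_ring = 35 + 2·17 = 69
Stage 1: 35(ω_s−ω_c) = −69(ω_r−ω_c),  ω_r=0, ω_s=1
Stage 1: 35(1−ω_c) = −69(0−ω_c)  ⇒  104ω_c = 35  ⇒  ω_c = 35/104
  ⇒ ω_c¹/ω_s¹ = 35/104
Stage 2: N_ring = 21 + 2·22 = 65
Stage 2: 21(ω_s−ω_c) = −65(ω_r−ω_c),  ω_r=0, ω_c=1
Stage 2: ω_s = 1 − (65/21)(0−1) = 86/21
  ⇒ ω_s²/ω_c² = 86/21
Coupling ω_c² = ω_c¹ ⇒ overall = 35/104 × 86/21 = 215/156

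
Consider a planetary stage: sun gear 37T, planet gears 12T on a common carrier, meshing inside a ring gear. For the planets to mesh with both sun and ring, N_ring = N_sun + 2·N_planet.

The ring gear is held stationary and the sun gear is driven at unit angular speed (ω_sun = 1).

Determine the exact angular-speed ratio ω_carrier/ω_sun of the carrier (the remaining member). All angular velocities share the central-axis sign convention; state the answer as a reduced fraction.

37/98

N_ring = 37 + 2·12 = 61
37(ω_s−ω_c) = −61(ω_r−ω_c),  ω_r=0, ω_s=1
37(1−ω_c) = −61(0−ω_c)  ⇒  98ω_c = 37  ⇒  ω_c = 37/98
ω_c/ω_s = 37/98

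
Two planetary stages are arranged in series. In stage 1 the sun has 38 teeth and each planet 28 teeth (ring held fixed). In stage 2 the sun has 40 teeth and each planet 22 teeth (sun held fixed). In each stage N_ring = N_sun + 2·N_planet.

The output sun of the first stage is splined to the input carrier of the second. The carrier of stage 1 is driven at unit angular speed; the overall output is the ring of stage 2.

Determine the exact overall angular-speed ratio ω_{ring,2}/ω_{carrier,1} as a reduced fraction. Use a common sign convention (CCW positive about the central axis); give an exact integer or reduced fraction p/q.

682/133

Stage 1: N_ring = 38 + 2·28 = 94
Stage 1: 38(ω_s−ω_c) = −94(ω_r−ω_c),  ω_r=0, ω_c=1
Stage 1: ω_s = 1 − (94/38)(0−1) = 66/19
  ⇒ ω_s¹/ω_c¹ = 66/19
Stage 2: N_ring = 40 + 2·22 = 84
Stage 2: 40(ω_s−ω_c) = −84(ω_r−ω_c),  ω_s=0, ω_c=1
Stage 2: ω_r = 1 − (40/84)(0−1) = 31/21
  ⇒ ω_r²/ω_c² = 31/21
Coupling ω_c² = ω_s¹ ⇒ overall = 66/19 × 31/21 = 682/133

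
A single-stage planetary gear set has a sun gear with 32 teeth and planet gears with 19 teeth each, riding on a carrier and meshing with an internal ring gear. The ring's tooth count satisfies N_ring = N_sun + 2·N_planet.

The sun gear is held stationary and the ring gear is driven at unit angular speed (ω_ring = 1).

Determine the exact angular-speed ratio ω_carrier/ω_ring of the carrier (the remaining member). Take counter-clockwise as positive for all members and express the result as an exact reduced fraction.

N_ring = 32 + 2·19 = 70
32(ω_s−ω_c) = −70(ω_r−ω_c),  ω_s=0, ω_r=1
32(0−ω_c) = −70(1−ω_c)  ⇒  102ω_c = 70  ⇒  ω_c = 35/51
ω_c/ω_r = 35/51

35/51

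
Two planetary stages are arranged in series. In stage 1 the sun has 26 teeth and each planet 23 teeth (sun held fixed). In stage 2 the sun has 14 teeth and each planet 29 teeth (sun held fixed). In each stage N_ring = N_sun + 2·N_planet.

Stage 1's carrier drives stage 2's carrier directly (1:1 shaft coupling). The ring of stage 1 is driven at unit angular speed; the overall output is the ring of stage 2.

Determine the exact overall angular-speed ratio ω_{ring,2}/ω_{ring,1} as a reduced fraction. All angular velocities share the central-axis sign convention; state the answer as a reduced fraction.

Stage 1: N_ring = 26 + 2·23 = 72
Stage 1: 26(ω_s−ω_c) = −72(ω_r−ω_c),  ω_s=0, ω_r=1
Stage 1: 26(0−ω_c) = −72(1−ω_c)  ⇒  98ω_c = 72  ⇒  ω_c = 36/49
  ⇒ ω_c¹/ω_r¹ = 36/49
Stage 2: N_ring = 14 + 2·29 = 72
Stage 2: 14(ω_s−ω_c) = −72(ω_r−ω_c),  ω_s=0, ω_c=1
Stage 2: ω_r = 1 − (14/72)(0−1) = 43/36
  ⇒ ω_r²/ω_c² = 43/36
Coupling ω_c² = ω_c¹ ⇒ overall = 36/49 × 43/36 = 43/49

43/49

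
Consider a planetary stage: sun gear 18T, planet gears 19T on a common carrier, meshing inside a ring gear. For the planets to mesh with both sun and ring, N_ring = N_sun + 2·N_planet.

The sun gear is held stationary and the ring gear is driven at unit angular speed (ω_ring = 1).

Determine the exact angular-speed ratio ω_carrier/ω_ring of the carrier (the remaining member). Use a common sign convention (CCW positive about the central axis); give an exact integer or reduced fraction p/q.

N_ring = 18 + 2·19 = 56
18(ω_s−ω_c) = −56(ω_r−ω_c),  ω_s=0, ω_r=1
18(0−ω_c) = −56(1−ω_c)  ⇒  74ω_c = 56  ⇒  ω_c = 28/37
ω_c/ω_r = 28/37

28/37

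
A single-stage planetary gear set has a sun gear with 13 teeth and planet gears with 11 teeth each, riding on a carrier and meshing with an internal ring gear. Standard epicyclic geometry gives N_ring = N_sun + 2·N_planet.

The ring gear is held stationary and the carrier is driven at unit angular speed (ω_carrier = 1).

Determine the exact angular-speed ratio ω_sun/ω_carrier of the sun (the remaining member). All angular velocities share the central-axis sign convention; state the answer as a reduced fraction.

48/13

N_ring = 13 + 2·11 = 35
13(ω_s−ω_c) = −35(ω_r−ω_c),  ω_r=0, ω_c=1
ω_s = 1 − (35/13)(0−1) = 48/13
ω_s/ω_c = 48/13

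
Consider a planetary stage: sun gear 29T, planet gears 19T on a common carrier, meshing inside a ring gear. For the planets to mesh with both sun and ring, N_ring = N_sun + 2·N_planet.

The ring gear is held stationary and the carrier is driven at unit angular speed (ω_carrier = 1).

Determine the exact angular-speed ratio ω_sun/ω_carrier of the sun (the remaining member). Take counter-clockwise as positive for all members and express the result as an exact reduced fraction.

N_ring = 29 + 2·19 = 67
29(ω_s−ω_c) = −67(ω_r−ω_c),  ω_r=0, ω_c=1
ω_s = 1 − (67/29)(0−1) = 96/29
ω_s/ω_c = 96/29

96/29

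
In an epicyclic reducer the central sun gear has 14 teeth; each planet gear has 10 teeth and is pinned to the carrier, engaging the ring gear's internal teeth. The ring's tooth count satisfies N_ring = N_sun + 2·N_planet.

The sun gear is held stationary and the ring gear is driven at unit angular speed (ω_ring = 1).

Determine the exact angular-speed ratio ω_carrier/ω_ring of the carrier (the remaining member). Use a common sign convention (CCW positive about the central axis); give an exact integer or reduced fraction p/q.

N_ring = 14 + 2·10 = 34
14(ω_s−ω_c) = −34(ω_r−ω_c),  ω_s=0, ω_r=1
14(0−ω_c) = −34(1−ω_c)  ⇒  48ω_c = 34  ⇒  ω_c = 17/24
ω_c/ω_r = 17/24

17/24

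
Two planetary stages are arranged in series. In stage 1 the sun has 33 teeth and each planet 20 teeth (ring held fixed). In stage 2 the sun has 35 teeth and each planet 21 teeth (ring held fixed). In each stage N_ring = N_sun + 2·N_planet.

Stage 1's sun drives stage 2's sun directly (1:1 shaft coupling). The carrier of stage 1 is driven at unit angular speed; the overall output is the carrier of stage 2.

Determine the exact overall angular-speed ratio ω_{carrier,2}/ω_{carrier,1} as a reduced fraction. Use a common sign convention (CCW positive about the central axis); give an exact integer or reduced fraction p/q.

Stage 1: N_ring = 33 + 2·20 = 73
Stage 1: 33(ω_s−ω_c) = −73(ω_r−ω_c),  ω_r=0, ω_c=1
Stage 1: ω_s = 1 − (73/33)(0−1) = 106/33
  ⇒ ω_s¹/ω_c¹ = 106/33
Stage 2: N_ring = 35 + 2·21 = 77
Stage 2: 35(ω_s−ω_c) = −77(ω_r−ω_c),  ω_r=0, ω_s=1
Stage 2: 35(1−ω_c) = −77(0−ω_c)  ⇒  112ω_c = 35  ⇒  ω_c = 5/16
  ⇒ ω_c²/ω_s² = 5/16
Coupling ω_s² = ω_s¹ ⇒ overall = 106/33 × 5/16 = 265/264

265/264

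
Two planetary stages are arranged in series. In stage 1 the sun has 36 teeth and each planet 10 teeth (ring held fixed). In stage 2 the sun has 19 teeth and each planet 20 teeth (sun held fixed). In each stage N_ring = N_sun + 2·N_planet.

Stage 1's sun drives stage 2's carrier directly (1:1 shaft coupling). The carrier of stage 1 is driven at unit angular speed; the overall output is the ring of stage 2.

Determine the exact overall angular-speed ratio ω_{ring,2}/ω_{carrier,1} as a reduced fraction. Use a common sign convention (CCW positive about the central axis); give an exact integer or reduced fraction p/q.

Stage 1: N_ring = 36 + 2·10 = 56
Stage 1: 36(ω_s−ω_c) = −56(ω_r−ω_c),  ω_r=0, ω_c=1
Stage 1: ω_s = 1 − (56/36)(0−1) = 23/9
  ⇒ ω_s¹/ω_c¹ = 23/9
Stage 2: N_ring = 19 + 2·20 = 59
Stage 2: 19(ω_s−ω_c) = −59(ω_r−ω_c),  ω_s=0, ω_c=1
Stage 2: ω_r = 1 − (19/59)(0−1) = 78/59
  ⇒ ω_r²/ω_c² = 78/59
Coupling ω_c² = ω_s¹ ⇒ overall = 23/9 × 78/59 = 598/177

598/177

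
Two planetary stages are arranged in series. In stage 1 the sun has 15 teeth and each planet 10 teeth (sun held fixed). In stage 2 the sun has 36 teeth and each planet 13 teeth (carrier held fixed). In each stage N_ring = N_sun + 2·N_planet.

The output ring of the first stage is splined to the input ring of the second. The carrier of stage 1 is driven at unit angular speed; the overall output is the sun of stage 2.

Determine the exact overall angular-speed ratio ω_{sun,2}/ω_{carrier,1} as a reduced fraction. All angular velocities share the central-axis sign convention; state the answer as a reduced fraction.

Stage 1: N_ring = 15 + 2·10 = 35
Stage 1: 15(ω_s−ω_c) = −35(ω_r−ω_c),  ω_s=0, ω_c=1
Stage 1: ω_r = 1 − (15/35)(0−1) = 10/7
  ⇒ ω_r¹/ω_c¹ = 10/7
Stage 2: N_ring = 36 + 2·13 = 62
Stage 2: 36(ω_s−ω_c) = −62(ω_r−ω_c),  ω_c=0, ω_r=1
Stage 2: ω_s = 0 − (62/36)(1−0) = -31/18
  ⇒ ω_s²/ω_r² = -31/18
Coupling ω_r² = ω_r¹ ⇒ overall = 10/7 × -31/18 = -155/63

-155/63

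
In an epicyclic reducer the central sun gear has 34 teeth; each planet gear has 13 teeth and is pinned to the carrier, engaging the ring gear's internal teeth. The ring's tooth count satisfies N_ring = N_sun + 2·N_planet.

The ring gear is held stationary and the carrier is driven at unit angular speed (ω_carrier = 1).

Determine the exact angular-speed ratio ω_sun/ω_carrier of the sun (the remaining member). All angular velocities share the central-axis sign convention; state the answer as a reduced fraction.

N_ring = 34 + 2·13 = 60
34(ω_s−ω_c) = −60(ω_r−ω_c),  ω_r=0, ω_c=1
ω_s = 1 − (60/34)(0−1) = 47/17
ω_s/ω_c = 47/17

47/17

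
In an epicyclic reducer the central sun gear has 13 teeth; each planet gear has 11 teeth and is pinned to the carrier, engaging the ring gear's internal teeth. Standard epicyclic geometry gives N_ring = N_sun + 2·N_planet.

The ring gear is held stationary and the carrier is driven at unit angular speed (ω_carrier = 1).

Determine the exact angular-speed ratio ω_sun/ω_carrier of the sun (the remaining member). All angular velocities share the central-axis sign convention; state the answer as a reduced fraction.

48/13

N_ring = 13 + 2·11 = 35
13(ω_s−ω_c) = −35(ω_r−ω_c),  ω_r=0, ω_c=1
ω_s = 1 − (35/13)(0−1) = 48/13
ω_s/ω_c = 48/13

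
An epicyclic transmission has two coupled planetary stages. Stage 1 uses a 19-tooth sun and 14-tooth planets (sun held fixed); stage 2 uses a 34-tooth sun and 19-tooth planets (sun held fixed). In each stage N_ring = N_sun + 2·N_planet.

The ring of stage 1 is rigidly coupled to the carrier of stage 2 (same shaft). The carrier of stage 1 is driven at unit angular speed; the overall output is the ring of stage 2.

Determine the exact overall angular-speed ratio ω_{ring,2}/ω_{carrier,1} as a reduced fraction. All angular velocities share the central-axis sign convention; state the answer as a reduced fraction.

Stage 1: N_ring = 19 + 2·14 = 47
Stage 1: 19(ω_s−ω_c) = −47(ω_r−ω_c),  ω_s=0, ω_c=1
Stage 1: ω_r = 1 − (19/47)(0−1) = 66/47
  ⇒ ω_r¹/ω_c¹ = 66/47
Stage 2: N_ring = 34 + 2·19 = 72
Stage 2: 34(ω_s−ω_c) = −72(ω_r−ω_c),  ω_s=0, ω_c=1
Stage 2: ω_r = 1 − (34/72)(0−1) = 53/36
  ⇒ ω_r²/ω_c² = 53/36
Coupling ω_c² = ω_r¹ ⇒ overall = 66/47 × 53/36 = 583/282

583/282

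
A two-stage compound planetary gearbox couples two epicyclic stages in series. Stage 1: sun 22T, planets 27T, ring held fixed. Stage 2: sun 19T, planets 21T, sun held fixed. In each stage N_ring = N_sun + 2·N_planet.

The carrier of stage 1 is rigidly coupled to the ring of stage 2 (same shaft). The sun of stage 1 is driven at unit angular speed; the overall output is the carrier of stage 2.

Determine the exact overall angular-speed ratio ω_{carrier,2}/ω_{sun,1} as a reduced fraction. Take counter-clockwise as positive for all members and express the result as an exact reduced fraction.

671/3920

Stage 1: N_ring = 22 + 2·27 = 76
Stage 1: 22(ω_s−ω_c) = −76(ω_r−ω_c),  ω_r=0, ω_s=1
Stage 1: 22(1−ω_c) = −76(0−ω_c)  ⇒  98ω_c = 22  ⇒  ω_c = 11/49
  ⇒ ω_c¹/ω_s¹ = 11/49
Stage 2: N_ring = 19 + 2·21 = 61
Stage 2: 19(ω_s−ω_c) = −61(ω_r−ω_c),  ω_s=0, ω_r=1
Stage 2: 19(0−ω_c) = −61(1−ω_c)  ⇒  80ω_c = 61  ⇒  ω_c = 61/80
  ⇒ ω_c²/ω_r² = 61/80
Coupling ω_r² = ω_c¹ ⇒ overall = 11/49 × 61/80 = 671/3920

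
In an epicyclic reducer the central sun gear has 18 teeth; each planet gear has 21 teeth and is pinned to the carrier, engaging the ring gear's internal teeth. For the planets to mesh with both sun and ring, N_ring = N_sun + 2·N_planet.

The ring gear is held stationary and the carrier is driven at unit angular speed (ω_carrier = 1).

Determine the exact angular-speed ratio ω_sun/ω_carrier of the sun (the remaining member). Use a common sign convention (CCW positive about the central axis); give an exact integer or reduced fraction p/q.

N_ring = 18 + 2·21 = 60
18(ω_s−ω_c) = −60(ω_r−ω_c),  ω_r=0, ω_c=1
ω_s = 1 − (60/18)(0−1) = 13/3
ω_s/ω_c = 13/3

13/3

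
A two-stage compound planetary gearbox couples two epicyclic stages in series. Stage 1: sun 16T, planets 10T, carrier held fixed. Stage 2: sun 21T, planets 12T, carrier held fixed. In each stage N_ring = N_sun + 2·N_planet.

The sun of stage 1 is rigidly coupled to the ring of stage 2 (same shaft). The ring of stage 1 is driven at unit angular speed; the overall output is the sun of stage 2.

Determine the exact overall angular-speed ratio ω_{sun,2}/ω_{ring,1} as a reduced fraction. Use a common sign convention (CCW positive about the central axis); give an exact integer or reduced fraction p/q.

135/28

Stage 1: N_ring = 16 + 2·10 = 36
Stage 1: 16(ω_s−ω_c) = −36(ω_r−ω_c),  ω_c=0, ω_r=1
Stage 1: ω_s = 0 − (36/16)(1−0) = -9/4
  ⇒ ω_s¹/ω_r¹ = -9/4
Stage 2: N_ring = 21 + 2·12 = 45
Stage 2: 21(ω_s−ω_c) = −45(ω_r−ω_c),  ω_c=0, ω_r=1
Stage 2: ω_s = 0 − (45/21)(1−0) = -15/7
  ⇒ ω_s²/ω_r² = -15/7
Coupling ω_r² = ω_s¹ ⇒ overall = -9/4 × -15/7 = 135/28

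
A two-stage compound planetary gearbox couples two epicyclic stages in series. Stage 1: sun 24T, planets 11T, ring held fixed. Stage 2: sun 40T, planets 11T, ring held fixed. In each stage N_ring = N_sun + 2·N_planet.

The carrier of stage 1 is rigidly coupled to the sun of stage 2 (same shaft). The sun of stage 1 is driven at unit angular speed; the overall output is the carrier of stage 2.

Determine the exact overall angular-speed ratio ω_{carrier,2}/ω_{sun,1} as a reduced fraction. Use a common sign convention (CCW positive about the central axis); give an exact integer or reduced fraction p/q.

16/119

Stage 1: N_ring = 24 + 2·11 = 46
Stage 1: 24(ω_s−ω_c) = −46(ω_r−ω_c),  ω_r=0, ω_s=1
Stage 1: 24(1−ω_c) = −46(0−ω_c)  ⇒  70ω_c = 24  ⇒  ω_c = 12/35
  ⇒ ω_c¹/ω_s¹ = 12/35
Stage 2: N_ring = 40 + 2·11 = 62
Stage 2: 40(ω_s−ω_c) = −62(ω_r−ω_c),  ω_r=0, ω_s=1
Stage 2: 40(1−ω_c) = −62(0−ω_c)  ⇒  102ω_c = 40  ⇒  ω_c = 20/51
  ⇒ ω_c²/ω_s² = 20/51
Coupling ω_s² = ω_c¹ ⇒ overall = 12/35 × 20/51 = 16/119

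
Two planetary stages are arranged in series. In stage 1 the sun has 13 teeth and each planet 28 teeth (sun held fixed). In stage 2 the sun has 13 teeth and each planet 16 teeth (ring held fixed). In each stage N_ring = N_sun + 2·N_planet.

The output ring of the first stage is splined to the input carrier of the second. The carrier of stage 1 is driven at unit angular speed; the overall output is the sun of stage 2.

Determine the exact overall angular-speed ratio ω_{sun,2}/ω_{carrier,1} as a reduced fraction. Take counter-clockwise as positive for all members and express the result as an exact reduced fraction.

Stage 1: N_ring = 13 + 2·28 = 69
Stage 1: 13(ω_s−ω_c) = −69(ω_r−ω_c),  ω_s=0, ω_c=1
Stage 1: ω_r = 1 − (13/69)(0−1) = 82/69
  ⇒ ω_r¹/ω_c¹ = 82/69
Stage 2: N_ring = 13 + 2·16 = 45
Stage 2: 13(ω_s−ω_c) = −45(ω_r−ω_c),  ω_r=0, ω_c=1
Stage 2: ω_s = 1 − (45/13)(0−1) = 58/13
  ⇒ ω_s²/ω_c² = 58/13
Coupling ω_c² = ω_r¹ ⇒ overall = 82/69 × 58/13 = 4756/897

4756/897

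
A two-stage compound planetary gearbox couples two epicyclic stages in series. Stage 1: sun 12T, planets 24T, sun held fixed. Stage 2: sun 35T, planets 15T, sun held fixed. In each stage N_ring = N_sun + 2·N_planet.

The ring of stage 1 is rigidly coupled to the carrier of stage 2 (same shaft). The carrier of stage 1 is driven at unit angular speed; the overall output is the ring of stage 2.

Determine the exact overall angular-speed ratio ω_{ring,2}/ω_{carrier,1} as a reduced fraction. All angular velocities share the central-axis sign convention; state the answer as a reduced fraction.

Stage 1: N_ring = 12 + 2·24 = 60
Stage 1: 12(ω_s−ω_c) = −60(ω_r−ω_c),  ω_s=0, ω_c=1
Stage 1: ω_r = 1 − (12/60)(0−1) = 6/5
  ⇒ ω_r¹/ω_c¹ = 6/5
Stage 2: N_ring = 35 + 2·15 = 65
Stage 2: 35(ω_s−ω_c) = −65(ω_r−ω_c),  ω_s=0, ω_c=1
Stage 2: ω_r = 1 − (35/65)(0−1) = 20/13
  ⇒ ω_r²/ω_c² = 20/13
Coupling ω_c² = ω_r¹ ⇒ overall = 6/5 × 20/13 = 24/13

24/13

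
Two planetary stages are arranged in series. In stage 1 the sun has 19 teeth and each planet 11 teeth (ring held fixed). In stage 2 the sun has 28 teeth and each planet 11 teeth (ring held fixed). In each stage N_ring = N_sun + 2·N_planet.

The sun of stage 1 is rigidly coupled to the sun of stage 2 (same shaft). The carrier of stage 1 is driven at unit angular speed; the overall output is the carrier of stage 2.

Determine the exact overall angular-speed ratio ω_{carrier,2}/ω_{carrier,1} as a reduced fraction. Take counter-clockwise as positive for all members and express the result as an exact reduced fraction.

Stage 1: N_ring = 19 + 2·11 = 41
Stage 1: 19(ω_s−ω_c) = −41(ω_r−ω_c),  ω_r=0, ω_c=1
Stage 1: ω_s = 1 − (41/19)(0−1) = 60/19
  ⇒ ω_s¹/ω_c¹ = 60/19
Stage 2: N_ring = 28 + 2·11 = 50
Stage 2: 28(ω_s−ω_c) = −50(ω_r−ω_c),  ω_r=0, ω_s=1
Stage 2: 28(1−ω_c) = −50(0−ω_c)  ⇒  78ω_c = 28  ⇒  ω_c = 14/39
  ⇒ ω_c²/ω_s² = 14/39
Coupling ω_s² = ω_s¹ ⇒ overall = 60/19 × 14/39 = 280/247

280/247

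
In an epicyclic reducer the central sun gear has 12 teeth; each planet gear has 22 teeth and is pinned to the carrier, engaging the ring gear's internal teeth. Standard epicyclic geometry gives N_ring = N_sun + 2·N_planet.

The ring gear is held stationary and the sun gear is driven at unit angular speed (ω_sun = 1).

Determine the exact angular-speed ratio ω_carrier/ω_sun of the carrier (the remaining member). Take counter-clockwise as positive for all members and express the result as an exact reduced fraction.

N_ring = 12 + 2·22 = 56
12(ω_s−ω_c) = −56(ω_r−ω_c),  ω_r=0, ω_s=1
12(1−ω_c) = −56(0−ω_c)  ⇒  68ω_c = 12  ⇒  ω_c = 3/17
ω_c/ω_s = 3/17

3/17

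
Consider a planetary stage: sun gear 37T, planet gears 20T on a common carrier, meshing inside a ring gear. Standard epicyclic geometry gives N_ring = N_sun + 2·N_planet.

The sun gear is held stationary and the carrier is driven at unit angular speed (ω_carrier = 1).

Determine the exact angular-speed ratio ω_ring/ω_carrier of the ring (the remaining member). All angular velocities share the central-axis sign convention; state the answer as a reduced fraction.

114/77

N_ring = 37 + 2·20 = 77
37(ω_s−ω_c) = −77(ω_r−ω_c),  ω_s=0, ω_c=1
ω_r = 1 − (37/77)(0−1) = 114/77
ω_r/ω_c = 114/77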